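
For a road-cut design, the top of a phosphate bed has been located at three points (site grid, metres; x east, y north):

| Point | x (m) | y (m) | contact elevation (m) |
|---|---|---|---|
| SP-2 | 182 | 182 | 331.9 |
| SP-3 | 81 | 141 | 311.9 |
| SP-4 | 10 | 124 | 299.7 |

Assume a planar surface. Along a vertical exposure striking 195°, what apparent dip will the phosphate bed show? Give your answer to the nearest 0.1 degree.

10.6°

Let the plane be z = a·x + b·y + c.
SP-3−SP-2: −101a − 41b = −20;  SP-4−SP-2: −172a − 58b = −32.2.
Solving gives a = 0.13417, b = 0.15729.
Unit vector along 195° is (sin 195°, cos 195°) = (-0.2588, -0.9659).
Slope in that direction = a·(-0.2588) + b·(-0.9659) = −0.18665.
Apparent dip = arctan|0.18665| = 10.6° (true dip is 11.7°, so apparent ≤ true as expected).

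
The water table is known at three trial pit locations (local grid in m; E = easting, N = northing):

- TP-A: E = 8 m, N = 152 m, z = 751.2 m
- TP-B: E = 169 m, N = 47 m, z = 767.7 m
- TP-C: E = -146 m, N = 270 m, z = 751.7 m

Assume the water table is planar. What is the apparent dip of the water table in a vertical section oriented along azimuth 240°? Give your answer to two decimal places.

47.09°

Let the plane be z = a·E + b·N + c.
TP-B−TP-A: 161a − 105b = 16.5;  TP-C−TP-A: −154a + 118b = 0.5.
Solving gives a = 0.70704, b = 0.92698.
Unit vector along 240° is (sin 240°, cos 240°) = (-0.8660, -0.5000).
Slope in that direction = a·(-0.8660) + b·(-0.5000) = −1.07580.
Apparent dip = arctan|1.07580| = 47.09° (true dip is 49.4°, so apparent ≤ true as expected).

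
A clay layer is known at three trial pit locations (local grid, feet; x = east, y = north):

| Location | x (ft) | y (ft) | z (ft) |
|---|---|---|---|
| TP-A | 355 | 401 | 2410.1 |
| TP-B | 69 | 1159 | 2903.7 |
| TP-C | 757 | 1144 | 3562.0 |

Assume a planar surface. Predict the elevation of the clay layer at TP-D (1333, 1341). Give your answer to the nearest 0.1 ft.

4327.0 ft

Let the plane be z = a·x + b·y + c.
TP-B−TP-A: −286a + 758b = 493.6;  TP-C−TP-A: 402a + 743b = 1151.9.
Solving gives a = 0.979083, b = 1.020604.
Then c = 2410.1 − a·355 − b·401 = 1653.26.
At (1333, 1341): z = 1305.1 + 1368.6 + 1653.26 = 4327.0 ft.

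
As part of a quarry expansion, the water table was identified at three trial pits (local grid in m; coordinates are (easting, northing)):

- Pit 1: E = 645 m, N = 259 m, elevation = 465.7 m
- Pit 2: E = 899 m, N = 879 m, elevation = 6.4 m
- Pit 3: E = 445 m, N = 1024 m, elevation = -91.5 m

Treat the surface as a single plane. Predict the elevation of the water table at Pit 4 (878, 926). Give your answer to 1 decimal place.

Let the plane be z = a·E + b·N + c.
Pit 2−Pit 1: 254a + 620b = −459.3;  Pit 3−Pit 1: −200a + 765b = −557.2.
Solving gives a = −0.018537, b = −0.733212.
Then c = 465.7 − a·645 − b·259 = 667.56.
At (878, 926): z = −16.3 − 679.0 + 667.56 = -27.7 m.

-27.7 m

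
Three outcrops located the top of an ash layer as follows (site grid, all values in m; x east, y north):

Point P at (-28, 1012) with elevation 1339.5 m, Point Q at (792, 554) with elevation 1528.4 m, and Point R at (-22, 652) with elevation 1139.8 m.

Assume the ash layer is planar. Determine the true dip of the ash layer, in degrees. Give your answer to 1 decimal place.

38.1°

Let the plane be z = a·x + b·y + c.
Point Q−Point P: 820a − 458b = 188.9;  Point R−Point P: 6a − 360b = −199.7.
Solving gives a = 0.54527, b = 0.56381.
Gradient magnitude |∇z| = √(a² + b²) = √(0.29732 + 0.31788) = 0.78435.
True dip = arctan(0.78435) = 38.1°, dipping toward SW (azimuth ≈ 224°).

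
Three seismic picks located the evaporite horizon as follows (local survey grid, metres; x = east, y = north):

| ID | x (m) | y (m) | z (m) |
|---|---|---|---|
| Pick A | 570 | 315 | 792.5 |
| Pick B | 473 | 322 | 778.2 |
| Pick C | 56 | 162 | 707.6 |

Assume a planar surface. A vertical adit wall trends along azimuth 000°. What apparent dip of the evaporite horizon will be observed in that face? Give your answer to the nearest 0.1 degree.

Let the plane be z = a·x + b·y + c.
Pick B−Pick A: −97a + 7b = −14.3;  Pick C−Pick A: −514a − 153b = −84.9.
Solving gives a = 0.15089, b = 0.04800.
Unit vector along 000° is (sin 0°, cos 0°) = (0.0000, 1.0000).
Slope in that direction = a·(0.0000) + b·(1.0000) = 0.04800.
Apparent dip = arctan|0.04800| = 2.7° (true dip is 9.0°, so apparent ≤ true as expected).

2.7°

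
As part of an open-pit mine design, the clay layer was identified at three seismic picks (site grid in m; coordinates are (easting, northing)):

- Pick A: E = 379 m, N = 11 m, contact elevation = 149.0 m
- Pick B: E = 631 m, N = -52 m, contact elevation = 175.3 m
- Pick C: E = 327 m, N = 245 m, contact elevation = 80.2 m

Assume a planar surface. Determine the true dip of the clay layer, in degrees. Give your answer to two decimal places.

16.10°

Let the plane be z = a·E + b·N + c.
Pick B−Pick A: 252a − 63b = 26.3;  Pick C−Pick A: −52a + 234b = −68.8.
Solving gives a = 0.03268, b = −0.28676.
Gradient magnitude |∇z| = √(a² + b²) = √(0.00107 + 0.08223) = 0.28861.
True dip = arctan(0.28861) = 16.10°, dipping toward N (azimuth ≈ 353°).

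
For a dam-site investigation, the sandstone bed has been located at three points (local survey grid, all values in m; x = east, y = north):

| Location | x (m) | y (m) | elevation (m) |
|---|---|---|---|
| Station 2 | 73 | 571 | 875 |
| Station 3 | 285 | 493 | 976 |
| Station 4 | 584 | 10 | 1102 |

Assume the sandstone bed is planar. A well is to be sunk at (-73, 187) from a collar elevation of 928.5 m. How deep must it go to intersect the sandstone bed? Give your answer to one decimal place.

Two edge vectors: Station 2→Station 3 = (212, -78, 101), Station 2→Station 4 = (511, -561, 227).
Normal n = (Station 2→Station 3) × (Station 2→Station 4) = (38955, 3487, -79074).
So ∂z/∂x = −n_x/n_z = 0.49264 and ∂z/∂y = −n_y/n_z = 0.04410.
Intercept c from Station 2: 875 − 35.96 − 25.18 = 813.86.
At (-73, 187): z_contact = −35.96 + 8.25 + 813.86 = 786.14 m.
Depth below ground = 928.5 − 786.14 = 142.4 m.

142.4 m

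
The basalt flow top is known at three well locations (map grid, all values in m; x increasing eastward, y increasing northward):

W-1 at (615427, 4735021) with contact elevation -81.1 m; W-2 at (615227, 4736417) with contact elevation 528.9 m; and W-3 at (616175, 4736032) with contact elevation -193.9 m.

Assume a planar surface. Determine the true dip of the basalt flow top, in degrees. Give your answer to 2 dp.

35.45°

Let the plane be z = a·x + b·y + c.
W-2−W-1: −200a + 1396b = 610;  W-3−W-1: 748a + 1011b = −112.8.
Solving gives a = −0.62113, b = 0.34798.
Gradient magnitude |∇z| = √(a² + b²) = √(0.38580 + 0.12109) = 0.71196.
True dip = arctan(0.71196) = 35.45°, dipping toward ESE (azimuth ≈ 119°).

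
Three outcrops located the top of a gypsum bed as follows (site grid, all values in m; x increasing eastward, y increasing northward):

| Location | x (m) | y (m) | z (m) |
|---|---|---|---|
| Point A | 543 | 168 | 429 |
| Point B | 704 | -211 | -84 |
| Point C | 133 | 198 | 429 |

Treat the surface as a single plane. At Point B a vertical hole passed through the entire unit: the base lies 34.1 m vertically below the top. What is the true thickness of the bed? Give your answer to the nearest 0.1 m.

Let the plane be z = a·x + b·y + c.
Point B−Point A: 161a − 379b = −513;  Point C−Point A: −410a + 30b = 0.
Solving gives a = 0.10222, b = 1.39698.
|∇z| = √(a²+b²) = 1.40072, so dip δ = arctan(1.40072) = 54.48°.
True thickness = vertical thickness × cos δ = 34.1 × cos 54.48° = 19.8 m.

19.8 m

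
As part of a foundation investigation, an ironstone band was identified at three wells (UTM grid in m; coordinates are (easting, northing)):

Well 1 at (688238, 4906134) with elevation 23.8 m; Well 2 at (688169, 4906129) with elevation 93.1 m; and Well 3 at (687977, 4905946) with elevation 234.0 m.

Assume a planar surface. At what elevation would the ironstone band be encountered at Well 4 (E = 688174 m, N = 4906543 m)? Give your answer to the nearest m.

215 m

Let the plane be z = a·E + b·N + c.
Well 2−Well 1: −69a − 5b = 69.3;  Well 3−Well 1: −261a − 188b = 210.2.
Solving gives a = −1.02660495, b = 0.30714837.
Then c = 23.8 − a·688238 − b·4906134 = −800338.71.
At (688174, 4906543): z = −706482.8 + 1507036.7 − 800338.71 = 215.1 m.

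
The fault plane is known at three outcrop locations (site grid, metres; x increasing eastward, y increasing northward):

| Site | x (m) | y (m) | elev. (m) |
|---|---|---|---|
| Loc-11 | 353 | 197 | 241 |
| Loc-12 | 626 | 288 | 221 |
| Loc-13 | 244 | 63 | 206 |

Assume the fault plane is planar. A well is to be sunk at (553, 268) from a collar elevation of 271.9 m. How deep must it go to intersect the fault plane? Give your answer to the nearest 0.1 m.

Two edge vectors: Loc-11→Loc-12 = (273, 91, -20), Loc-11→Loc-13 = (-109, -134, -35).
Normal n = (Loc-11→Loc-12) × (Loc-11→Loc-13) = (-5865, 11735, -26663).
So ∂z/∂x = −n_x/n_z = −0.21997 and ∂z/∂y = −n_y/n_z = 0.44012.
Intercept c from Loc-11: 241 + 77.65 − 86.70 = 231.94.
At (553, 268): z_contact = −121.64 + 117.95 + 231.94 = 228.26 m.
Depth below ground = 271.9 − 228.26 = 43.6 m.

43.6 m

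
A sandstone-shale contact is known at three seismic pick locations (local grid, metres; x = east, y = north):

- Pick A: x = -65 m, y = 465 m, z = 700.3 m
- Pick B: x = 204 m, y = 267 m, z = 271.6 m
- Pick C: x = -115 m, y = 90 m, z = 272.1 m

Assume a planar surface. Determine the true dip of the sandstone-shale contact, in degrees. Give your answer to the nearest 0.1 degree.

54.7°

Let the plane be z = a·x + b·y + c.
Pick B−Pick A: 269a − 198b = −428.7;  Pick C−Pick A: −50a − 375b = −428.2.
Solving gives a = −0.68588, b = 1.23332.
Gradient magnitude |∇z| = √(a² + b²) = √(0.47044 + 1.52107) = 1.41121.
True dip = arctan(1.41121) = 54.7°, dipping toward SSE (azimuth ≈ 151°).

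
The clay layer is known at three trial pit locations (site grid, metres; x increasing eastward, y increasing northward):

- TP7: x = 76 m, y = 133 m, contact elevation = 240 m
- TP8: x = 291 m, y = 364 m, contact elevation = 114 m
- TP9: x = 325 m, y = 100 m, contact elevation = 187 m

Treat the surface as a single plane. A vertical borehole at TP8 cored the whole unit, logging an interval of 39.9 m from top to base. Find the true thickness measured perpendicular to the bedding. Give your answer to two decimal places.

37.05 m

Let the plane be z = a·x + b·y + c.
TP8−TP7: 215a + 231b = −126;  TP9−TP7: 249a − 33b = −53.
Solving gives a = −0.25383, b = −0.30921.
|∇z| = √(a²+b²) = 0.40005, so dip δ = arctan(0.40005) = 21.80°.
True thickness = vertical thickness × cos δ = 39.9 × cos 21.80° = 37.05 m.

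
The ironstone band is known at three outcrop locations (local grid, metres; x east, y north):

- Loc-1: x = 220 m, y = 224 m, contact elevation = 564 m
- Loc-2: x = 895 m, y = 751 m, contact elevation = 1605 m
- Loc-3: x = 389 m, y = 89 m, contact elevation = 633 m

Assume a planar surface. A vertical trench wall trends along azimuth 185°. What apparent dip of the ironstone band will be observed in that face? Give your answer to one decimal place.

38.7°

Two edge vectors: Loc-1→Loc-2 = (675, 527, 1041), Loc-1→Loc-3 = (169, -135, 69).
Normal n = (Loc-1→Loc-2) × (Loc-1→Loc-3) = (176898, 129354, -180188).
So ∂z/∂x = −n_x/n_z = 0.98174 and ∂z/∂y = −n_y/n_z = 0.71788.
Unit vector along 185° is (sin 185°, cos 185°) = (-0.0872, -0.9962).
Slope in that direction = a·(-0.0872) + b·(-0.9962) = −0.80072.
Apparent dip = arctan|0.80072| = 38.7° (true dip is 50.6°, so apparent ≤ true as expected).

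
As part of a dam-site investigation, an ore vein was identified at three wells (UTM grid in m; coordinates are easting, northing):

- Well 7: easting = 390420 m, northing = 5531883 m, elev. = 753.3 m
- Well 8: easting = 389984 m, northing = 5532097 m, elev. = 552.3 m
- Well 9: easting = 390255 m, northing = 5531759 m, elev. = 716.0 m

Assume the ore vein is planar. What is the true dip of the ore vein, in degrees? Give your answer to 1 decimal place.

Two edge vectors: Well 7→Well 8 = (-436, 214, -201), Well 7→Well 9 = (-165, -124, -37.3).
Normal n = (Well 7→Well 8) × (Well 7→Well 9) = (-32906.2, 16902.2, 89374).
So ∂z/∂easting = −n_x/n_z = 0.36819 and ∂z/∂northing = −n_y/n_z = −0.18912.
Gradient magnitude |∇z| = √(a² + b²) = √(0.13556 + 0.03577) = 0.41392.
True dip = arctan(0.41392) = 22.5°, dipping toward WNW (azimuth ≈ 297°).

22.5°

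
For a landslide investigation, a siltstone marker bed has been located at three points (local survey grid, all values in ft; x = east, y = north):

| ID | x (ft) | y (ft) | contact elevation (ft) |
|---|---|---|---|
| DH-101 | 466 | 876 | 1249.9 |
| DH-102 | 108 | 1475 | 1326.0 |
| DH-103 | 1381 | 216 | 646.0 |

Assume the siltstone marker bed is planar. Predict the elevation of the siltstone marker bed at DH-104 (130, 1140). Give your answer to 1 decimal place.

Let the plane be z = a·x + b·y + c.
DH-102−DH-101: −358a + 599b = 76.1;  DH-103−DH-101: 915a − 660b = −603.9.
Solving gives a = −0.999054, b = −0.470052.
Then c = 1249.9 − a·466 − b·876 = 2127.23.
At (130, 1140): z = −129.9 − 535.9 + 2127.23 = 1461.5 ft.

1461.5 ft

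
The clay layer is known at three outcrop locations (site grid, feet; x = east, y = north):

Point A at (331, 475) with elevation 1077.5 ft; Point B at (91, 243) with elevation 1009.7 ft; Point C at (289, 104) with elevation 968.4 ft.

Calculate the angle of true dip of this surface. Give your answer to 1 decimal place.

16.4°

Let the plane be z = a·x + b·y + c.
Point B−Point A: −240a − 232b = −67.8;  Point C−Point A: −42a − 371b = −109.1.
Solving gives a = −0.00198, b = 0.29429.
Gradient magnitude |∇z| = √(a² + b²) = √(0.00000 + 0.08661) = 0.29430.
True dip = arctan(0.29430) = 16.4°, dipping toward S (azimuth ≈ 180°).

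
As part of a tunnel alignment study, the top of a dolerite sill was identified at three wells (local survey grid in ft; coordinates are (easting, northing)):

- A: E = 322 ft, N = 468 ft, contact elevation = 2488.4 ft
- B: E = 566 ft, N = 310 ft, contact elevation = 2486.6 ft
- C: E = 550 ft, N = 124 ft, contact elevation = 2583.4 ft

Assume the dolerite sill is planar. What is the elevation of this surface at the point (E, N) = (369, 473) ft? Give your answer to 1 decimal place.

2470.6 ft

Let the plane be z = a·E + b·N + c.
B−A: 244a − 158b = −1.8;  C−A: 228a − 344b = 95.
Solving gives a = −0.32621, b = −0.49237.
Then c = 2488.4 − a·322 − b·468 = 2823.87.
At (369, 473): z = −120.4 − 232.9 + 2823.87 = 2470.6 ft.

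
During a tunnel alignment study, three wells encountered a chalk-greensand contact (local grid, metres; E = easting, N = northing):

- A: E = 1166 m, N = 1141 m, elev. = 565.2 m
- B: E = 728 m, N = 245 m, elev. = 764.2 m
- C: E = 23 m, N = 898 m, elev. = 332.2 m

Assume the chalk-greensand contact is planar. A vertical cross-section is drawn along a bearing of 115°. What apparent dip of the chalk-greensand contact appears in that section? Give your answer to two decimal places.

Let the plane be z = a·E + b·N + c.
B−A: −438a − 896b = 199;  C−A: −1143a − 243b = −233.
Solving gives a = 0.28019, b = −0.35906.
Unit vector along 115° is (sin 115°, cos 115°) = (0.9063, -0.4226).
Slope in that direction = a·(0.9063) + b·(-0.4226) = 0.40568.
Apparent dip = arctan|0.40568| = 22.08° (true dip is 24.5°, so apparent ≤ true as expected).

22.08°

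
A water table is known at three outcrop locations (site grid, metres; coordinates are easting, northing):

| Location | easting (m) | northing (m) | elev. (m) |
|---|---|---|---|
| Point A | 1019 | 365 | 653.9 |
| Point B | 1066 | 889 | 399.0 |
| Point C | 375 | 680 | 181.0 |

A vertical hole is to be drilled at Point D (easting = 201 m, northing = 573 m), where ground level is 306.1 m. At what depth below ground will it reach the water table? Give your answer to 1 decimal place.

151.2 m

Let the plane be z = a·easting + b·northing + c.
Point B−Point A: 47a + 524b = −254.9;  Point C−Point A: −644a + 315b = −472.9.
Solving gives a = 0.475517, b = −0.529102.
Then c = 653.9 − a·1019 − b·365 = 362.47.
At (201, 573): z_contact = 95.58 − 303.18 + 362.47 = 154.87 m.
Depth below ground = 306.1 − 154.87 = 151.2 m.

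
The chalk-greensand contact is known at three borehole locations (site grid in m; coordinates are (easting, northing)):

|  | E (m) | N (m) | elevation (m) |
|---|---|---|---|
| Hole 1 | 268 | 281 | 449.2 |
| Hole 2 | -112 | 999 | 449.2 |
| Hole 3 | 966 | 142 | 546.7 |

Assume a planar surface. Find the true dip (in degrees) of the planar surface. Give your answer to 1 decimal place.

10.0°

Let the plane be z = a·E + b·N + c.
Hole 2−Hole 1: −380a + 718b = 0;  Hole 3−Hole 1: 698a − 139b = 97.5.
Solving gives a = 0.15614, b = 0.08264.
Gradient magnitude |∇z| = √(a² + b²) = √(0.02438 + 0.00683) = 0.17666.
True dip = arctan(0.17666) = 10.0°, dipping toward WSW (azimuth ≈ 242°).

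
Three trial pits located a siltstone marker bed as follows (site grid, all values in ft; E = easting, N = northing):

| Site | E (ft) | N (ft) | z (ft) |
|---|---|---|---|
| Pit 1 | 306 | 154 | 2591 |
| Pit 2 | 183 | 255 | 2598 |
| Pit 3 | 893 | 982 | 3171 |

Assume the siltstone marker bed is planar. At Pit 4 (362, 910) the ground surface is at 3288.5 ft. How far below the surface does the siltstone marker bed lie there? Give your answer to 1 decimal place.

Let the plane be z = a·E + b·N + c.
Pit 2−Pit 1: −123a + 101b = 7;  Pit 3−Pit 1: 587a + 828b = 580.
Solving gives a = 0.32758, b = 0.46825.
Then c = 2591 − a·306 − b·154 = 2418.65.
At (362, 910): z_contact = 118.59 + 426.10 + 2418.65 = 2963.34 ft.
Depth below ground = 3288.5 − 2963.34 = 325.2 ft.

325.2 ft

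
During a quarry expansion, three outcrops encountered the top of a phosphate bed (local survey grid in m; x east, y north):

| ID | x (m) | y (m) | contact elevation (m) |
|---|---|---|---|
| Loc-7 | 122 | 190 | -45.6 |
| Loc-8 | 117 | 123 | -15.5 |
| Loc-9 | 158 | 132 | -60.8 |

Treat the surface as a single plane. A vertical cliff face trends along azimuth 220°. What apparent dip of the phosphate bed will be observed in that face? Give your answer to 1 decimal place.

43.3°

Two edge vectors: Loc-7→Loc-8 = (-5, -67, 30.1), Loc-7→Loc-9 = (36, -58, -15.2).
Normal n = (Loc-7→Loc-8) × (Loc-7→Loc-9) = (2764.2, 1007.6, 2702).
So ∂z/∂x = −n_x/n_z = −1.02302 and ∂z/∂y = −n_y/n_z = −0.37291.
Unit vector along 220° is (sin 220°, cos 220°) = (-0.6428, -0.7660).
Slope in that direction = a·(-0.6428) + b·(-0.7660) = 0.94325.
Apparent dip = arctan|0.94325| = 43.3° (true dip is 47.4°, so apparent ≤ true as expected).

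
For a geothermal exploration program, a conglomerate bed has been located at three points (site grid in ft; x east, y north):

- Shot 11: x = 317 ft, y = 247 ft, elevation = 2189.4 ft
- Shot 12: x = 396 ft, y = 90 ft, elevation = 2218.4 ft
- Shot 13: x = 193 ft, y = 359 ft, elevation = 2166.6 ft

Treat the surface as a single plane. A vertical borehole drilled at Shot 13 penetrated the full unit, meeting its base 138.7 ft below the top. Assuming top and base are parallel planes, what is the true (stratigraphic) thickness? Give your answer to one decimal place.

136.7 ft

Two edge vectors: Shot 11→Shot 12 = (79, -157, 29), Shot 11→Shot 13 = (-124, 112, -22.8).
Normal n = (Shot 11→Shot 12) × (Shot 11→Shot 13) = (331.6, -1794.8, -10620).
So ∂z/∂x = −n_x/n_z = 0.03122 and ∂z/∂y = −n_y/n_z = −0.16900.
|∇z| = √(a²+b²) = 0.17186, so dip δ = arctan(0.17186) = 9.75°.
True thickness = vertical thickness × cos δ = 138.7 × cos 9.75° = 136.7 ft.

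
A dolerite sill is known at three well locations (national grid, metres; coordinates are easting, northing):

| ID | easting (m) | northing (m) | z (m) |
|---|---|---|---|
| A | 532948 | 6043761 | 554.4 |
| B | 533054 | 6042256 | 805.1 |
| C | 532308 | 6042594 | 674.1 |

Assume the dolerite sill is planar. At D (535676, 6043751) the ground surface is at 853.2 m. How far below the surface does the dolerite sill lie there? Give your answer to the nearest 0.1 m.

15.0 m

Two edge vectors: A→B = (106, -1505, 250.7), A→C = (-640, -1167, 119.7).
Normal n = (A→B) × (A→C) = (112418.4, -173136.2, -1086902).
So ∂z/∂easting = −n_x/n_z = 0.103430116 and ∂z/∂northing = −n_y/n_z = −0.159293294.
Intercept c from A: 554.4 − 55122.87 + 962730.60 = 908162.13.
At (535676, 6043751): z_contact = 55405.03 − 962729.01 + 908162.13 = 838.15 m.
Depth below ground = 853.2 − 838.15 = 15.0 m.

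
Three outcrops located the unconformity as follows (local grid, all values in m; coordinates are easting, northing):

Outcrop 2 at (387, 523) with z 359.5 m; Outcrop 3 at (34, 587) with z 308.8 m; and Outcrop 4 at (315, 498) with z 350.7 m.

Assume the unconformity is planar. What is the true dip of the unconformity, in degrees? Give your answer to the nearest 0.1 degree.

8.1°

Let the plane be z = a·easting + b·northing + c.
Outcrop 3−Outcrop 2: −353a + 64b = −50.7;  Outcrop 4−Outcrop 2: −72a − 25b = −8.8.
Solving gives a = 0.13628, b = −0.04050.
Gradient magnitude |∇z| = √(a² + b²) = √(0.01857 + 0.00164) = 0.14217.
True dip = arctan(0.14217) = 8.1°, dipping toward WNW (azimuth ≈ 287°).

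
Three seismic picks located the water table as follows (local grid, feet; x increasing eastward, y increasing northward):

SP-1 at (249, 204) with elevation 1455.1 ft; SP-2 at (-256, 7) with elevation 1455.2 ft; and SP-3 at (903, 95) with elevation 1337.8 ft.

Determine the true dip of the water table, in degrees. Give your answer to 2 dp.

Two edge vectors: SP-1→SP-2 = (-505, -197, 0.1), SP-1→SP-3 = (654, -109, -117.3).
Normal n = (SP-1→SP-2) × (SP-1→SP-3) = (23119, -59171.1, 183883).
So ∂z/∂x = −n_x/n_z = −0.12573 and ∂z/∂y = −n_y/n_z = 0.32179.
Gradient magnitude |∇z| = √(a² + b²) = √(0.01581 + 0.10355) = 0.34548.
True dip = arctan(0.34548) = 19.06°, dipping toward SSE (azimuth ≈ 159°).

19.06°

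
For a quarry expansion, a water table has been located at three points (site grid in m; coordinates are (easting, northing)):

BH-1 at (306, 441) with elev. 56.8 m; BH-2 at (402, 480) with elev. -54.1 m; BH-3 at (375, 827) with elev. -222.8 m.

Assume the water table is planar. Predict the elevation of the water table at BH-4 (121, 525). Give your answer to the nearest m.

182 m

Let the plane be z = a·E + b·N + c.
BH-2−BH-1: 96a + 39b = −110.9;  BH-3−BH-1: 69a + 386b = −279.6.
Solving gives a = −0.92836, b = −0.55840.
Then c = 56.8 − a·306 − b·441 = 587.13.
At (121, 525): z = −112.3 − 293.2 + 587.13 = 181.6 m.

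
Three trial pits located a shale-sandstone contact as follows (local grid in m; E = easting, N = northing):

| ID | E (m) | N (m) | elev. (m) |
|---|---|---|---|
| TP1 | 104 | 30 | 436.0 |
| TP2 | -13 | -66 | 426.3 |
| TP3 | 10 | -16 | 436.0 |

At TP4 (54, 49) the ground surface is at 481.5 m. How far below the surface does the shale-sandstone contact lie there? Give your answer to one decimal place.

34.6 m

Two edge vectors: TP1→TP2 = (-117, -96, -9.7), TP1→TP3 = (-94, -46, 0).
Normal n = (TP1→TP2) × (TP1→TP3) = (-446.2, 911.8, -3642).
So ∂z/∂E = −n_x/n_z = −0.12252 and ∂z/∂N = −n_y/n_z = 0.25036.
Intercept c from TP1: 436 + 12.74 − 7.51 = 441.23.
At (54, 49): z_contact = −6.62 + 12.27 + 441.23 = 446.88 m.
Depth below ground = 481.5 − 446.88 = 34.6 m.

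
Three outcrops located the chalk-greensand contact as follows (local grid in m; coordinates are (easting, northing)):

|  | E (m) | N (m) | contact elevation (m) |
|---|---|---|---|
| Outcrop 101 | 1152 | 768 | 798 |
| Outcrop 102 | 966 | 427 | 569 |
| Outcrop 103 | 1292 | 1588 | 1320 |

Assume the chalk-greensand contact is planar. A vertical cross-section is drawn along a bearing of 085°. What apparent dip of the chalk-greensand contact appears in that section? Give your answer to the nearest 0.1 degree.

8.4°

Let the plane be z = a·E + b·N + c.
Outcrop 102−Outcrop 101: −186a − 341b = −229;  Outcrop 103−Outcrop 101: 140a + 820b = 522.
Solving gives a = 0.09332, b = 0.62065.
Unit vector along 085° is (sin 85°, cos 85°) = (0.9962, 0.0872).
Slope in that direction = a·(0.9962) + b·(0.0872) = 0.14706.
Apparent dip = arctan|0.14706| = 8.4° (true dip is 32.1°, so apparent ≤ true as expected).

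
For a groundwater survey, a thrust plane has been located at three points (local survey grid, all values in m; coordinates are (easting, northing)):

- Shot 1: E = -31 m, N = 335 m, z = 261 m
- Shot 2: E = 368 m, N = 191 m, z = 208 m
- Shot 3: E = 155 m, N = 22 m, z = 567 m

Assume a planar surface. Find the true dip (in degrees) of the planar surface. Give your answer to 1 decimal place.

56.0°

Two edge vectors: Shot 1→Shot 2 = (399, -144, -53), Shot 1→Shot 3 = (186, -313, 306).
Normal n = (Shot 1→Shot 2) × (Shot 1→Shot 3) = (-60653, -131952, -98103).
So ∂z/∂E = −n_x/n_z = −0.61826 and ∂z/∂N = −n_y/n_z = −1.34504.
Gradient magnitude |∇z| = √(a² + b²) = √(0.38224 + 1.80912) = 1.48033.
True dip = arctan(1.48033) = 56.0°, dipping toward NNE (azimuth ≈ 025°).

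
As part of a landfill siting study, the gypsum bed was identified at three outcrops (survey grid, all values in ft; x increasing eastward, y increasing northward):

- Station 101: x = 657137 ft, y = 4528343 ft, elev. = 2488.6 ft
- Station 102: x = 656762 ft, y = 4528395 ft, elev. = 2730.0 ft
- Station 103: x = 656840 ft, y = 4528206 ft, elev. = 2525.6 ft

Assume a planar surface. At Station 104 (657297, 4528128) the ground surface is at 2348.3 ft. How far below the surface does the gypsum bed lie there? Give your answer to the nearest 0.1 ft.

129.5 ft

Two edge vectors: Station 101→Station 102 = (-375, 52, 241.4), Station 101→Station 103 = (-297, -137, 37).
Normal n = (Station 101→Station 102) × (Station 101→Station 103) = (34995.8, -57820.8, 66819).
So ∂z/∂x = −n_x/n_z = −0.523740254 and ∂z/∂y = −n_y/n_z = 0.865334710.
Intercept c from Station 101: 2488.6 + 344169.10 − 3918532.38 = −3571874.68.
At (657297, 4528128): z_contact = −344252.90 + 3918346.33 − 3571874.68 = 2218.75 ft.
Depth below ground = 2348.3 − 2218.75 = 129.5 ft.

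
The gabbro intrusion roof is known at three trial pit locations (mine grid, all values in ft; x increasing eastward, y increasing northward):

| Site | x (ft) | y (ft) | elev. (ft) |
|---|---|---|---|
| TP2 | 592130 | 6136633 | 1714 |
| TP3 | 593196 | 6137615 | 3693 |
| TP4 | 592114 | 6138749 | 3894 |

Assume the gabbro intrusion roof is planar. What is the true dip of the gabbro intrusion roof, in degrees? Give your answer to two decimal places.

Two edge vectors: TP2→TP3 = (1066, 982, 1979), TP2→TP4 = (-16, 2116, 2180).
Normal n = (TP2→TP3) × (TP2→TP4) = (-2046804, -2355544, 2271368).
So ∂z/∂x = −n_x/n_z = 0.90113 and ∂z/∂y = −n_y/n_z = 1.03706.
Gradient magnitude |∇z| = √(a² + b²) = √(0.81204 + 1.07549) = 1.37388.
True dip = arctan(1.37388) = 53.95°, dipping toward SW (azimuth ≈ 221°).

53.95°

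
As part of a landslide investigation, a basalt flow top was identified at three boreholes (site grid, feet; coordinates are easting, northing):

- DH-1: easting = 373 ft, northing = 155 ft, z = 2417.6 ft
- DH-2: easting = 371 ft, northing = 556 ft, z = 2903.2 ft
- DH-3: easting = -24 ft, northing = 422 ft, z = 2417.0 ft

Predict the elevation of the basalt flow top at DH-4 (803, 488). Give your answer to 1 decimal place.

Two edge vectors: DH-1→DH-2 = (-2, 401, 485.6), DH-1→DH-3 = (-397, 267, -0.6).
Normal n = (DH-1→DH-2) × (DH-1→DH-3) = (-129895.8, -192784.4, 158663).
So ∂z/∂easting = −n_x/n_z = 0.81869 and ∂z/∂northing = −n_y/n_z = 1.21506.
Intercept c from DH-1: 2417.6 − 305.37 − 188.33 = 1923.90.
At (803, 488): z = 657.4 + 592.9 + 1923.90 = 3174.3 ft.

3174.3 ft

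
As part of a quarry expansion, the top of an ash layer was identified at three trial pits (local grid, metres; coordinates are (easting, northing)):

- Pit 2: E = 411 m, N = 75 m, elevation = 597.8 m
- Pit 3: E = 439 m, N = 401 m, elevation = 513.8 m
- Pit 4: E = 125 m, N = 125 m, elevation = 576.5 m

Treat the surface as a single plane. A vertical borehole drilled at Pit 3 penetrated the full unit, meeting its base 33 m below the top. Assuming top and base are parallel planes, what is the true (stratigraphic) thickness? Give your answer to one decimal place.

Two edge vectors: Pit 2→Pit 3 = (28, 326, -84), Pit 2→Pit 4 = (-286, 50, -21.3).
Normal n = (Pit 2→Pit 3) × (Pit 2→Pit 4) = (-2743.8, 24620.4, 94636).
So ∂z/∂E = −n_x/n_z = 0.02899 and ∂z/∂N = −n_y/n_z = −0.26016.
|∇z| = √(a²+b²) = 0.26177, so dip δ = arctan(0.26177) = 14.67°.
True thickness = vertical thickness × cos δ = 33 × cos 14.67° = 31.9 m.

31.9 m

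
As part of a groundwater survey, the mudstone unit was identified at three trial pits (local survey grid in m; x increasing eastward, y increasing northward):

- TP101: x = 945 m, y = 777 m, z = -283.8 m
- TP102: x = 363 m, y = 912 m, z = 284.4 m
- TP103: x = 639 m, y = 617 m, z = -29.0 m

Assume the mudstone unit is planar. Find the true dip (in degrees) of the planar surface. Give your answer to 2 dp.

43.57°

Let the plane be z = a·x + b·y + c.
TP102−TP101: −582a + 135b = 568.2;  TP103−TP101: −306a − 160b = 254.8.
Solving gives a = −0.93216, b = 0.19025.
Gradient magnitude |∇z| = √(a² + b²) = √(0.86892 + 0.03620) = 0.95138.
True dip = arctan(0.95138) = 43.57°, dipping toward ESE (azimuth ≈ 102°).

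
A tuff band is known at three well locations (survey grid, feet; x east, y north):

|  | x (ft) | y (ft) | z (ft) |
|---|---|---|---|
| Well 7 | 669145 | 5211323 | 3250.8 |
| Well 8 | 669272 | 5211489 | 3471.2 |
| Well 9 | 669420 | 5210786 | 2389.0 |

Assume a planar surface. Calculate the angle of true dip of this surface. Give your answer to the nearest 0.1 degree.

Let the plane be z = a·x + b·y + c.
Well 8−Well 7: 127a + 166b = 220.4;  Well 9−Well 7: 275a − 537b = −861.8.
Solving gives a = −0.21699, b = 1.49372.
Gradient magnitude |∇z| = √(a² + b²) = √(0.04708 + 2.23120) = 1.50940.
True dip = arctan(1.50940) = 56.5°, dipping toward S (azimuth ≈ 172°).

56.5°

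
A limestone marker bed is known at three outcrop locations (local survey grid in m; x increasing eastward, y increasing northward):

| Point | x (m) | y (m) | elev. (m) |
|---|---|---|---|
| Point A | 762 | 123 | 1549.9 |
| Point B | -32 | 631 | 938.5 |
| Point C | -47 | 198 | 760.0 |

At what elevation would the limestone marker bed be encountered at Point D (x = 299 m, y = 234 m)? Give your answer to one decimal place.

1123.5 m

Two edge vectors: Point A→Point B = (-794, 508, -611.4), Point A→Point C = (-809, 75, -789.9).
Normal n = (Point A→Point B) × (Point A→Point C) = (-355414.2, -132558, 351422).
So ∂z/∂x = −n_x/n_z = 1.01136 and ∂z/∂y = −n_y/n_z = 0.37720.
Intercept c from Point A: 1549.9 − 770.66 − 46.40 = 732.85.
At (299, 234): z = 302.4 + 88.3 + 732.85 = 1123.5 m.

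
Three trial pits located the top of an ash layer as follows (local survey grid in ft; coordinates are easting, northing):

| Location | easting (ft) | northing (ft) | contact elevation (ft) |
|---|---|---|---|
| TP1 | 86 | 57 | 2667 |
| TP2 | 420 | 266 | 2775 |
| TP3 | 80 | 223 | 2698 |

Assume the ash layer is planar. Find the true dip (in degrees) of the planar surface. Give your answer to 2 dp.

Two edge vectors: TP1→TP2 = (334, 209, 108), TP1→TP3 = (-6, 166, 31).
Normal n = (TP1→TP2) × (TP1→TP3) = (-11449, -11002, 56698).
So ∂z/∂easting = −n_x/n_z = 0.20193 and ∂z/∂northing = −n_y/n_z = 0.19405.
Gradient magnitude |∇z| = √(a² + b²) = √(0.04078 + 0.03765) = 0.28005.
True dip = arctan(0.28005) = 15.65°, dipping toward SW (azimuth ≈ 226°).

15.65°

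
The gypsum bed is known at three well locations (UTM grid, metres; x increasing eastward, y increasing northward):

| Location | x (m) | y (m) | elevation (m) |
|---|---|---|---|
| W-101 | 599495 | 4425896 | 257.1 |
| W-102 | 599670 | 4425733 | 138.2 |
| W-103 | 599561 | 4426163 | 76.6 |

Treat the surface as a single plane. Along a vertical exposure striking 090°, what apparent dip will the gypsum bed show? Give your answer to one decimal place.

Two edge vectors: W-101→W-102 = (175, -163, -118.9), W-101→W-103 = (66, 267, -180.5).
Normal n = (W-101→W-102) × (W-101→W-103) = (61167.8, 23740.1, 57483).
So ∂z/∂x = −n_x/n_z = −1.06410 and ∂z/∂y = −n_y/n_z = −0.41299.
Unit vector along 090° is (sin 90°, cos 90°) = (1.0000, 0.0000).
Slope in that direction = a·(1.0000) + b·(0.0000) = −1.06410.
Apparent dip = arctan|1.06410| = 46.8° (true dip is 48.8°, so apparent ≤ true as expected).

46.8°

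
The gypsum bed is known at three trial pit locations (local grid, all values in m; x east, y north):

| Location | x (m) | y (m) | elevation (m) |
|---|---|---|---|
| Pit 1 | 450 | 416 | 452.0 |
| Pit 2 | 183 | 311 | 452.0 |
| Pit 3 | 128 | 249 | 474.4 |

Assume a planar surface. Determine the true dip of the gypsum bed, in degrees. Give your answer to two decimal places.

Two edge vectors: Pit 1→Pit 2 = (-267, -105, 0), Pit 1→Pit 3 = (-322, -167, 22.4).
Normal n = (Pit 1→Pit 2) × (Pit 1→Pit 3) = (-2352, 5980.8, 10779).
So ∂z/∂x = −n_x/n_z = 0.21820 and ∂z/∂y = −n_y/n_z = −0.55486.
Gradient magnitude |∇z| = √(a² + b²) = √(0.04761 + 0.30787) = 0.59622.
True dip = arctan(0.59622) = 30.80°, dipping toward NNW (azimuth ≈ 339°).

30.80°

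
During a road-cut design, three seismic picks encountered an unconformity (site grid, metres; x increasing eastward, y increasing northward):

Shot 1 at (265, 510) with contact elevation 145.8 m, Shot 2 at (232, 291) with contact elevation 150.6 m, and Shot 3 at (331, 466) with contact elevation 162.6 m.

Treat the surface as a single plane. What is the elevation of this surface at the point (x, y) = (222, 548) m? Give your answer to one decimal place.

Let the plane be z = a·x + b·y + c.
Shot 2−Shot 1: −33a − 219b = 4.8;  Shot 3−Shot 1: 66a − 44b = 16.8.
Solving gives a = 0.21803, b = −0.05477.
Then c = 145.8 − a·265 − b·510 = 115.96.
At (222, 548): z = 48.4 − 30.0 + 115.96 = 134.3 m.

134.3 m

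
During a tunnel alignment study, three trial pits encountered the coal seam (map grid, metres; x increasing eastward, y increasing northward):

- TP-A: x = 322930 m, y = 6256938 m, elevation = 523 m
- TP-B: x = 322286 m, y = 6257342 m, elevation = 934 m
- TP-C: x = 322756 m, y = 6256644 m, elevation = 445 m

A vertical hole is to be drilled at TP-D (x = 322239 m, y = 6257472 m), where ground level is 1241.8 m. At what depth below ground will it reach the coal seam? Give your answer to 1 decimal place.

Let the plane be z = a·x + b·y + c.
TP-B−TP-A: −644a + 404b = 411;  TP-C−TP-A: −174a − 294b = −78.
Solving gives a = −0.344033093, b = 0.468917545.
Then c = 523 − a·322930 − b·6256938 = −2822366.40.
At (322239, 6257472): z_contact = −110860.88 + 2934238.41 − 2822366.40 = 1011.13 m.
Depth below ground = 1241.8 − 1011.13 = 230.7 m.

230.7 m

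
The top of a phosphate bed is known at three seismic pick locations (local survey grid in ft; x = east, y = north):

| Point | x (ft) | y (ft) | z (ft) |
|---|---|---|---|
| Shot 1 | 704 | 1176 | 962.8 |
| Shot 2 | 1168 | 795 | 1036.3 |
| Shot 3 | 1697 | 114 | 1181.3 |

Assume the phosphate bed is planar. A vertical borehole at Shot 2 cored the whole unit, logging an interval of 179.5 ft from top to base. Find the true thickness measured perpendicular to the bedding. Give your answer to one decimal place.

174.0 ft

Let the plane be z = a·x + b·y + c.
Shot 2−Shot 1: 464a − 381b = 73.5;  Shot 3−Shot 1: 993a − 1062b = 218.5.
Solving gives a = −0.04537, b = −0.24816.
|∇z| = √(a²+b²) = 0.25228, so dip δ = arctan(0.25228) = 14.16°.
True thickness = vertical thickness × cos δ = 179.5 × cos 14.16° = 174.0 ft.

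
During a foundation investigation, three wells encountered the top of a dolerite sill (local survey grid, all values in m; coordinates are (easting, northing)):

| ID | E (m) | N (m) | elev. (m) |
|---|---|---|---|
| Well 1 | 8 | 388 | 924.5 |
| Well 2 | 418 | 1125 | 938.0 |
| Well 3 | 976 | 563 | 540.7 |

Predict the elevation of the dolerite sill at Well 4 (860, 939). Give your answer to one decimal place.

Let the plane be z = a·E + b·N + c.
Well 2−Well 1: 410a + 737b = 13.5;  Well 3−Well 1: 968a + 175b = −383.8.
Solving gives a = −0.444504, b = 0.265599.
Then c = 924.5 − a·8 − b·388 = 825.00.
At (860, 939): z = −382.3 + 249.4 + 825.00 = 692.1 m.

692.1 m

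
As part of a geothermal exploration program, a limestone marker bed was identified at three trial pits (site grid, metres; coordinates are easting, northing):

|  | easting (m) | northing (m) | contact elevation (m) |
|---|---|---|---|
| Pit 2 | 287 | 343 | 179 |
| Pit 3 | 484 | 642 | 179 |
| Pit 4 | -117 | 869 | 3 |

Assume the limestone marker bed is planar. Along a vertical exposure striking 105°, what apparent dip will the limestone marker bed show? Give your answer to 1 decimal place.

14.9°

Let the plane be z = a·easting + b·northing + c.
Pit 3−Pit 2: 197a + 299b = 0;  Pit 4−Pit 2: −404a + 526b = −176.
Solving gives a = 0.23449, b = −0.15450.
Unit vector along 105° is (sin 105°, cos 105°) = (0.9659, -0.2588).
Slope in that direction = a·(0.9659) + b·(-0.2588) = 0.26649.
Apparent dip = arctan|0.26649| = 14.9° (true dip is 15.7°, so apparent ≤ true as expected).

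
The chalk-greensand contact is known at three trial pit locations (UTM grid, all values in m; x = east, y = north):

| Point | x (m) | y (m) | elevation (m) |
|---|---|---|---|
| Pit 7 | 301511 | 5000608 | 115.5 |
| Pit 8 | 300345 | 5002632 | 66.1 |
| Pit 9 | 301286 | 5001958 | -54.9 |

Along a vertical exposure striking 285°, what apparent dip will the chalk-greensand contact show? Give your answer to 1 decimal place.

11.1°

Let the plane be z = a·x + b·y + c.
Pit 8−Pit 7: −1166a + 2024b = −49.4;  Pit 9−Pit 7: −225a + 1350b = −170.4.
Solving gives a = −0.24868, b = −0.16767.
Unit vector along 285° is (sin 285°, cos 285°) = (-0.9659, 0.2588).
Slope in that direction = a·(-0.9659) + b·(0.2588) = 0.19681.
Apparent dip = arctan|0.19681| = 11.1° (true dip is 16.7°, so apparent ≤ true as expected).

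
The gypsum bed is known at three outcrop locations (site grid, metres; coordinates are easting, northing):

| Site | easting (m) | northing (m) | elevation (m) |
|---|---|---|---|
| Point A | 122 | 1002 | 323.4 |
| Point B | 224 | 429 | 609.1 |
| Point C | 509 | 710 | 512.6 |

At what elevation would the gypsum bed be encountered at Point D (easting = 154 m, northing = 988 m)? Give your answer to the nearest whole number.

334 m

Two edge vectors: Point A→Point B = (102, -573, 285.7), Point A→Point C = (387, -292, 189.2).
Normal n = (Point A→Point B) × (Point A→Point C) = (-24987.2, 91267.5, 191967).
So ∂z/∂easting = −n_x/n_z = 0.13016 and ∂z/∂northing = −n_y/n_z = −0.47543.
Intercept c from Point A: 323.4 − 15.88 + 476.38 = 783.90.
At (154, 988): z = 20.0 − 469.7 + 783.90 = 334.2 m.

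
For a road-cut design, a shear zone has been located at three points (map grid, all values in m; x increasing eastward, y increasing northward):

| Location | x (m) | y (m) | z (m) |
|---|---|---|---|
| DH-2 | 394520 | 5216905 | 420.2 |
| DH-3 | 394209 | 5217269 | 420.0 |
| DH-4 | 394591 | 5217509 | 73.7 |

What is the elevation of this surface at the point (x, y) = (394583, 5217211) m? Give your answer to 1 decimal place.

Let the plane be z = a·x + b·y + c.
DH-3−DH-2: −311a + 364b = −0.2;  DH-4−DH-2: 71a + 604b = −346.5.
Solving gives a = −0.589669050, b = −0.504360095.
Then c = 420.2 − a·394520 − b·5216905 = 2864255.14.
At (394583, 5217211): z = −232673.4 − 2631353.0 + 2864255.14 = 228.7 m.

228.7 m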